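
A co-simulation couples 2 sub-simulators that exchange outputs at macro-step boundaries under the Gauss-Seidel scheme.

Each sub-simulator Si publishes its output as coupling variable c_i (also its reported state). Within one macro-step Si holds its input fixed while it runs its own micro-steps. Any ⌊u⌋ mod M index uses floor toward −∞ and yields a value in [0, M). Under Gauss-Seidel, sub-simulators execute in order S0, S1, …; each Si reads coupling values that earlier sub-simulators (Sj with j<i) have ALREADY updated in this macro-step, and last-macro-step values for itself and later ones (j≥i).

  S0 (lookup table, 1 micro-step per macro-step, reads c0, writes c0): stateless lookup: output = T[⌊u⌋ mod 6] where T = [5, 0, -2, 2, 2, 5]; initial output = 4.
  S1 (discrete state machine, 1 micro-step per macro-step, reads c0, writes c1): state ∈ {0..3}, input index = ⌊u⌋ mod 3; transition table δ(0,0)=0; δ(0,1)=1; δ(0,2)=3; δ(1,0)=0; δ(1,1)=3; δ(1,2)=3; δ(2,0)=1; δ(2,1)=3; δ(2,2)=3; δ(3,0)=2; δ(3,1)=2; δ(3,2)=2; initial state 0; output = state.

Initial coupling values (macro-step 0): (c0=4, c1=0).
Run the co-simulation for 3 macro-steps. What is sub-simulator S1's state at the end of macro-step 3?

S1 state at macro-step 3 = 3

macro 1: S0 reads c0=4 → after 1×micro: 2; S1 reads c0=2 → after 1×micro: 3 ⇒ (c0=2, c1=3)
macro 2: S0 reads c0=2 → after 1×micro: -2; S1 reads c0=-2 → after 1×micro: 2 ⇒ (c0=-2, c1=2)
macro 3: S0 reads c0=-2 → after 1×micro: 2; S1 reads c0=2 → after 1×micro: 3 ⇒ (c0=2, c1=3)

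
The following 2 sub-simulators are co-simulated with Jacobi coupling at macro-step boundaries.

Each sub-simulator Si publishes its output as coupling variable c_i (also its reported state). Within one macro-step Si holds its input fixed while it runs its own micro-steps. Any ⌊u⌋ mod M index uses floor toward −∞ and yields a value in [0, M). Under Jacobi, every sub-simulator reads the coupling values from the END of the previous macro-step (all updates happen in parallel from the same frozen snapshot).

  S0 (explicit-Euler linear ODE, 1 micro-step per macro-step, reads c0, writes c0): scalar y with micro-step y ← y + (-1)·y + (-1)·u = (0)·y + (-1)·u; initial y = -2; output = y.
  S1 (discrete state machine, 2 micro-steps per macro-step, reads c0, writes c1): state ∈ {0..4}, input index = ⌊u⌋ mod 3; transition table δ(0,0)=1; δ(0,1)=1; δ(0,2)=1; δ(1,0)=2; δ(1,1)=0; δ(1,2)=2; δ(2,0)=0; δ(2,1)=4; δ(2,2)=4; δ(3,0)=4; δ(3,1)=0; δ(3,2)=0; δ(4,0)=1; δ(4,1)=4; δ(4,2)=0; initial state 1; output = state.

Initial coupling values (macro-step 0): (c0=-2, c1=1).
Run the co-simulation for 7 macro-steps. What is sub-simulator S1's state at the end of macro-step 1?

S1 state at macro-step 1 = 1

macro 1: S0 reads c0=-2 → after 1×micro: 2; S1 reads c0=-2 → after 2×micro: 1 ⇒ (c0=2, c1=1)
macro 2: S0 reads c0=2 → after 1×micro: -2; S1 reads c0=2 → after 2×micro: 4 ⇒ (c0=-2, c1=4)
macro 3: S0 reads c0=-2 → after 1×micro: 2; S1 reads c0=-2 → after 2×micro: 4 ⇒ (c0=2, c1=4)
macro 4: S0 reads c0=2 → after 1×micro: -2; S1 reads c0=2 → after 2×micro: 1 ⇒ (c0=-2, c1=1)
macro 5: S0 reads c0=-2 → after 1×micro: 2; S1 reads c0=-2 → after 2×micro: 1 ⇒ (c0=2, c1=1)
macro 6: S0 reads c0=2 → after 1×micro: -2; S1 reads c0=2 → after 2×micro: 4 ⇒ (c0=-2, c1=4)
macro 7: S0 reads c0=-2 → after 1×micro: 2; S1 reads c0=-2 → after 2×micro: 4 ⇒ (c0=2, c1=4)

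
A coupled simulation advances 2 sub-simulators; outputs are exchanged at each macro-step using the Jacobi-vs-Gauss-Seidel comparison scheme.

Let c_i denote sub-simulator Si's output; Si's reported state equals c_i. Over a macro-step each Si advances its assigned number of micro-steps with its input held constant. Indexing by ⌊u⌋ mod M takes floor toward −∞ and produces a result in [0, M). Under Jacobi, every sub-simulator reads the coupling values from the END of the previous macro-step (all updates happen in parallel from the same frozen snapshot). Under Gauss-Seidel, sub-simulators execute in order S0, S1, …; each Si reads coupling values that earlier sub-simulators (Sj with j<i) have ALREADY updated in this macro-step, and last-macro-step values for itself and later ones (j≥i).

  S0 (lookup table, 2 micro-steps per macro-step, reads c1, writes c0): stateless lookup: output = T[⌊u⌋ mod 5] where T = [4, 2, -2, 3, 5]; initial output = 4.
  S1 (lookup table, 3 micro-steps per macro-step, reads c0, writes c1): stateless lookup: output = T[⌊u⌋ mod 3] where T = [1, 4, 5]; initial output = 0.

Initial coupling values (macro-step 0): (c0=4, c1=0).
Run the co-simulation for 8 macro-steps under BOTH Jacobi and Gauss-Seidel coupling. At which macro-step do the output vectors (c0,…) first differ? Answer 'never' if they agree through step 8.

[Jacobi] macro 1: S0 reads c1=0 → after 2×micro: 4; S1 reads c0=4 → after 3×micro: 4 ⇒ (c0=4, c1=4)
[Jacobi] macro 2: S0 reads c1=4 → after 2×micro: 5; S1 reads c0=4 → after 3×micro: 4 ⇒ (c0=5, c1=4)
[Jacobi] macro 3: S0 reads c1=4 → after 2×micro: 5; S1 reads c0=5 → after 3×micro: 5 ⇒ (c0=5, c1=5)
[Jacobi] macro 4: S0 reads c1=5 → after 2×micro: 4; S1 reads c0=5 → after 3×micro: 5 ⇒ (c0=4, c1=5)
[Jacobi] macro 5: S0 reads c1=5 → after 2×micro: 4; S1 reads c0=4 → after 3×micro: 4 ⇒ (c0=4, c1=4)
[Jacobi] macro 6: S0 reads c1=4 → after 2×micro: 5; S1 reads c0=4 → after 3×micro: 4 ⇒ (c0=5, c1=4)
[Jacobi] macro 7: S0 reads c1=4 → after 2×micro: 5; S1 reads c0=5 → after 3×micro: 5 ⇒ (c0=5, c1=5)
[Jacobi] macro 8: S0 reads c1=5 → after 2×micro: 4; S1 reads c0=5 → after 3×micro: 5 ⇒ (c0=4, c1=5)
[Gauss-Seidel] macro 1: S0 reads c1=0 → after 2×micro: 4; S1 reads c0=4 → after 3×micro: 4 ⇒ (c0=4, c1=4)
[Gauss-Seidel] macro 2: S0 reads c1=4 → after 2×micro: 5; S1 reads c0=5 → after 3×micro: 5 ⇒ (c0=5, c1=5)
[Gauss-Seidel] macro 3: S0 reads c1=5 → after 2×micro: 4; S1 reads c0=4 → after 3×micro: 4 ⇒ (c0=4, c1=4)
[Gauss-Seidel] macro 4: S0 reads c1=4 → after 2×micro: 5; S1 reads c0=5 → after 3×micro: 5 ⇒ (c0=5, c1=5)
[Gauss-Seidel] macro 5: S0 reads c1=5 → after 2×micro: 4; S1 reads c0=4 → after 3×micro: 4 ⇒ (c0=4, c1=4)
[Gauss-Seidel] macro 6: S0 reads c1=4 → after 2×micro: 5; S1 reads c0=5 → after 3×micro: 5 ⇒ (c0=5, c1=5)
[Gauss-Seidel] macro 7: S0 reads c1=5 → after 2×micro: 4; S1 reads c0=4 → after 3×micro: 4 ⇒ (c0=4, c1=4)
[Gauss-Seidel] macro 8: S0 reads c1=4 → after 2×micro: 5; S1 reads c0=5 → after 3×micro: 5 ⇒ (c0=5, c1=5)

first divergence at macro-step: 2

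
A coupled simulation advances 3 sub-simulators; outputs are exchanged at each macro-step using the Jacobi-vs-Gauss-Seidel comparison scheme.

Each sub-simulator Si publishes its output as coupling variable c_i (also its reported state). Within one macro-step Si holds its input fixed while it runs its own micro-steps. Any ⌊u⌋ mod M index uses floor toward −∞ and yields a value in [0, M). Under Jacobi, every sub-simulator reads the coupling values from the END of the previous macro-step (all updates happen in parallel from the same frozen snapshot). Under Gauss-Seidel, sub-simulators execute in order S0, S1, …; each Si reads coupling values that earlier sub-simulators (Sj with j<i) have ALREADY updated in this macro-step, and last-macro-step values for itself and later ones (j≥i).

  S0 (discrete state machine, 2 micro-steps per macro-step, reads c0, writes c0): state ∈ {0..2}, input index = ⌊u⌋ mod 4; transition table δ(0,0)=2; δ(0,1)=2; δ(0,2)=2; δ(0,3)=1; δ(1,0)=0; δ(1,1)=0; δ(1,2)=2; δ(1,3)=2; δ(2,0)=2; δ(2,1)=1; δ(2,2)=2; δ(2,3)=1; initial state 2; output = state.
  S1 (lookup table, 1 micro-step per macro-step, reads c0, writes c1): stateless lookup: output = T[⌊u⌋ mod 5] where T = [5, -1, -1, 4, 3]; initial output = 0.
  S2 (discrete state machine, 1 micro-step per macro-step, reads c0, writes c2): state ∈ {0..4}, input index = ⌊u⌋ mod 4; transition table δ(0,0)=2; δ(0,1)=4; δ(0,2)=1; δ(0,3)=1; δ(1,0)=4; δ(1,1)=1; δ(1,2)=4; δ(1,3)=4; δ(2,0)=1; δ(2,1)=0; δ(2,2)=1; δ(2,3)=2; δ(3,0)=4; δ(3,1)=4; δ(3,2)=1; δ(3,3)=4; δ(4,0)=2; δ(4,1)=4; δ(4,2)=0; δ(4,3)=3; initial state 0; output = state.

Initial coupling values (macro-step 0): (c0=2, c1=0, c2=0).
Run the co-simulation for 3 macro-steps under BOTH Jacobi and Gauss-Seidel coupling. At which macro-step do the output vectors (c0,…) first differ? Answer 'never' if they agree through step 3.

[Jacobi] macro 1: S0 reads c0=2 → after 2×micro: 2; S1 reads c0=2 → after 1×micro: -1; S2 reads c0=2 → after 1×micro: 1 ⇒ (c0=2, c1=-1, c2=1)
[Jacobi] macro 2: S0 reads c0=2 → after 2×micro: 2; S1 reads c0=2 → after 1×micro: -1; S2 reads c0=2 → after 1×micro: 4 ⇒ (c0=2, c1=-1, c2=4)
[Jacobi] macro 3: S0 reads c0=2 → after 2×micro: 2; S1 reads c0=2 → after 1×micro: -1; S2 reads c0=2 → after 1×micro: 0 ⇒ (c0=2, c1=-1, c2=0)
[Gauss-Seidel] macro 1: S0 reads c0=2 → after 2×micro: 2; S1 reads c0=2 → after 1×micro: -1; S2 reads c0=2 → after 1×micro: 1 ⇒ (c0=2, c1=-1, c2=1)
[Gauss-Seidel] macro 2: S0 reads c0=2 → after 2×micro: 2; S1 reads c0=2 → after 1×micro: -1; S2 reads c0=2 → after 1×micro: 4 ⇒ (c0=2, c1=-1, c2=4)
[Gauss-Seidel] macro 3: S0 reads c0=2 → after 2×micro: 2; S1 reads c0=2 → after 1×micro: -1; S2 reads c0=2 → after 1×micro: 0 ⇒ (c0=2, c1=-1, c2=0)

first divergence at macro-step: never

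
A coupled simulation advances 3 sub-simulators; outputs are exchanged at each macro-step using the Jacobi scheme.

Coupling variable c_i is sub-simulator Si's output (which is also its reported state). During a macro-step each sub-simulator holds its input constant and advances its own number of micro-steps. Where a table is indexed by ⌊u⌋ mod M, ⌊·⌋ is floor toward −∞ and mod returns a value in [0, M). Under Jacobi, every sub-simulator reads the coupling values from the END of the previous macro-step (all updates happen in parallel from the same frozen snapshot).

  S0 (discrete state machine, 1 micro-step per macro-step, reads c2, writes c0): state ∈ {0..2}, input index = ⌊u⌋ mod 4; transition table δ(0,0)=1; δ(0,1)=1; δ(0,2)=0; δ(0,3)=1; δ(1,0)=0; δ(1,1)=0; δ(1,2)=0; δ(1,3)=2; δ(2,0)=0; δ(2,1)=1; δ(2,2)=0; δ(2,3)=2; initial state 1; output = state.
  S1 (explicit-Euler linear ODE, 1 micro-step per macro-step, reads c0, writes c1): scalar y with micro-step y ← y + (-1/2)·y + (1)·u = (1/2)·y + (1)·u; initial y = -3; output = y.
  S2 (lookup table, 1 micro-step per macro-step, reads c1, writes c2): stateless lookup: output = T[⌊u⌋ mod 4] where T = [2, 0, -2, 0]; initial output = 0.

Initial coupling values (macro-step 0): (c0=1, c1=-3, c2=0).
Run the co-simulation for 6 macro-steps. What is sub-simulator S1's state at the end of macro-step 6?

S1 state at macro-step 6 = 39/64

macro 1: S0 reads c2=0 → after 1×micro: 0; S1 reads c0=1 → after 1×micro: -1/2; S2 reads c1=-3 → after 1×micro: 0 ⇒ (c0=0, c1=-1/2, c2=0)
macro 2: S0 reads c2=0 → after 1×micro: 1; S1 reads c0=0 → after 1×micro: -1/4; S2 reads c1=-1/2 → after 1×micro: 0 ⇒ (c0=1, c1=-1/4, c2=0)
macro 3: S0 reads c2=0 → after 1×micro: 0; S1 reads c0=1 → after 1×micro: 7/8; S2 reads c1=-1/4 → after 1×micro: 0 ⇒ (c0=0, c1=7/8, c2=0)
macro 4: S0 reads c2=0 → after 1×micro: 1; S1 reads c0=0 → after 1×micro: 7/16; S2 reads c1=7/8 → after 1×micro: 2 ⇒ (c0=1, c1=7/16, c2=2)
macro 5: S0 reads c2=2 → after 1×micro: 0; S1 reads c0=1 → after 1×micro: 39/32; S2 reads c1=7/16 → after 1×micro: 2 ⇒ (c0=0, c1=39/32, c2=2)
macro 6: S0 reads c2=2 → after 1×micro: 0; S1 reads c0=0 → after 1×micro: 39/64; S2 reads c1=39/32 → after 1×micro: 0 ⇒ (c0=0, c1=39/64, c2=0)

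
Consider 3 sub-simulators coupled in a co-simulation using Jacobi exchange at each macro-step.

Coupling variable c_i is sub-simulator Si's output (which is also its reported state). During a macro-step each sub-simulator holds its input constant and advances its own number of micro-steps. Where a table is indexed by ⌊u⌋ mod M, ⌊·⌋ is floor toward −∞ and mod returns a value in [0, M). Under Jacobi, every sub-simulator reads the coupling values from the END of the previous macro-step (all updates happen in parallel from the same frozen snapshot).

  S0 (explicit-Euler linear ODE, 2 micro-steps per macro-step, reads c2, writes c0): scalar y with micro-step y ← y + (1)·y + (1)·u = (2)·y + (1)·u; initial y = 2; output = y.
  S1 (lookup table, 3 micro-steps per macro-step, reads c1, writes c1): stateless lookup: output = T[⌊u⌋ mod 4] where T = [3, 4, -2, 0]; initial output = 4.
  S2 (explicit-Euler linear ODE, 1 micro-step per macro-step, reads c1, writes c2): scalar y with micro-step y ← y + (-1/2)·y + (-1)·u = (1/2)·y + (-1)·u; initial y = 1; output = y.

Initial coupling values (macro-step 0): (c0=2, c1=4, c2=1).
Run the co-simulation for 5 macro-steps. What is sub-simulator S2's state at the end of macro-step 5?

S2 state at macro-step 5 = -67/32

macro 1: S0 reads c2=1 → after 2×micro: 11; S1 reads c1=4 → after 3×micro: 3; S2 reads c1=4 → after 1×micro: -7/2 ⇒ (c0=11, c1=3, c2=-7/2)
macro 2: S0 reads c2=-7/2 → after 2×micro: 67/2; S1 reads c1=3 → after 3×micro: 0; S2 reads c1=3 → after 1×micro: -19/4 ⇒ (c0=67/2, c1=0, c2=-19/4)
macro 3: S0 reads c2=-19/4 → after 2×micro: 479/4; S1 reads c1=0 → after 3×micro: 3; S2 reads c1=0 → after 1×micro: -19/8 ⇒ (c0=479/4, c1=3, c2=-19/8)
macro 4: S0 reads c2=-19/8 → after 2×micro: 3775/8; S1 reads c1=3 → after 3×micro: 0; S2 reads c1=3 → after 1×micro: -67/16 ⇒ (c0=3775/8, c1=0, c2=-67/16)
macro 5: S0 reads c2=-67/16 → after 2×micro: 29999/16; S1 reads c1=0 → after 3×micro: 3; S2 reads c1=0 → after 1×micro: -67/32 ⇒ (c0=29999/16, c1=3, c2=-67/32)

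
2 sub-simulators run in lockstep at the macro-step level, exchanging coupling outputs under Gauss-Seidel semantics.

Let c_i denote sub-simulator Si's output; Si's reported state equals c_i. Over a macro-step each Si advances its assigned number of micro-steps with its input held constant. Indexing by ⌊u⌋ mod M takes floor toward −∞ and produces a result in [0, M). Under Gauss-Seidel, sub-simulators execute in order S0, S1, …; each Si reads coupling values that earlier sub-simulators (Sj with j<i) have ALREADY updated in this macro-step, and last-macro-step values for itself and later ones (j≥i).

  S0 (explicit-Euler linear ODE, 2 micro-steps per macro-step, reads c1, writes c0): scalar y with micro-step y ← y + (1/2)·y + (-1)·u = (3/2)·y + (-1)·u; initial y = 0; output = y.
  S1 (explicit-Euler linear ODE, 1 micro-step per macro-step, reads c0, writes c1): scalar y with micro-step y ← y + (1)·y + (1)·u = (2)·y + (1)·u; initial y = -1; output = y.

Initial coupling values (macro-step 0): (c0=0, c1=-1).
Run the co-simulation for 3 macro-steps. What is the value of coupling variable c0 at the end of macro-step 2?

macro 1: S0 reads c1=-1 → after 2×micro: 5/2; S1 reads c0=5/2 → after 1×micro: 1/2 ⇒ (c0=5/2, c1=1/2)
macro 2: S0 reads c1=1/2 → after 2×micro: 35/8; S1 reads c0=35/8 → after 1×micro: 43/8 ⇒ (c0=35/8, c1=43/8)
macro 3: S0 reads c1=43/8 → after 2×micro: -115/32; S1 reads c0=-115/32 → after 1×micro: 229/32 ⇒ (c0=-115/32, c1=229/32)

c0 at macro-step 2 = 35/8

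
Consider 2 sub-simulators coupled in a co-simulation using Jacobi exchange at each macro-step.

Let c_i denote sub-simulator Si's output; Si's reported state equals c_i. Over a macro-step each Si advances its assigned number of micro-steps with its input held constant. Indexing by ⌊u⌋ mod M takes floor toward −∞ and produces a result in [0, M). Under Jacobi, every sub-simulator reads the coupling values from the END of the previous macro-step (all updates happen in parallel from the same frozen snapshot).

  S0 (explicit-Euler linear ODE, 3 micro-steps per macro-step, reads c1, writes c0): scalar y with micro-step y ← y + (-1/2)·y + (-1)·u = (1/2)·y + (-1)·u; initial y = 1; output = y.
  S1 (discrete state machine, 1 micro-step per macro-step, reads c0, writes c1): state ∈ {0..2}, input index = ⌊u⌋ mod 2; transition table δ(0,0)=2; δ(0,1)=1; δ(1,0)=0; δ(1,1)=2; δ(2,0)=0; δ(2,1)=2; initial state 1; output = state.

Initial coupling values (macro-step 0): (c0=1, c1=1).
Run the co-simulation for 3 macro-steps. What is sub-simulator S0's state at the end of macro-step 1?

macro 1: S0 reads c1=1 → after 3×micro: -13/8; S1 reads c0=1 → after 1×micro: 2 ⇒ (c0=-13/8, c1=2)
macro 2: S0 reads c1=2 → after 3×micro: -237/64; S1 reads c0=-13/8 → after 1×micro: 0 ⇒ (c0=-237/64, c1=0)
macro 3: S0 reads c1=0 → after 3×micro: -237/512; S1 reads c0=-237/64 → after 1×micro: 2 ⇒ (c0=-237/512, c1=2)

S0 state at macro-step 1 = -13/8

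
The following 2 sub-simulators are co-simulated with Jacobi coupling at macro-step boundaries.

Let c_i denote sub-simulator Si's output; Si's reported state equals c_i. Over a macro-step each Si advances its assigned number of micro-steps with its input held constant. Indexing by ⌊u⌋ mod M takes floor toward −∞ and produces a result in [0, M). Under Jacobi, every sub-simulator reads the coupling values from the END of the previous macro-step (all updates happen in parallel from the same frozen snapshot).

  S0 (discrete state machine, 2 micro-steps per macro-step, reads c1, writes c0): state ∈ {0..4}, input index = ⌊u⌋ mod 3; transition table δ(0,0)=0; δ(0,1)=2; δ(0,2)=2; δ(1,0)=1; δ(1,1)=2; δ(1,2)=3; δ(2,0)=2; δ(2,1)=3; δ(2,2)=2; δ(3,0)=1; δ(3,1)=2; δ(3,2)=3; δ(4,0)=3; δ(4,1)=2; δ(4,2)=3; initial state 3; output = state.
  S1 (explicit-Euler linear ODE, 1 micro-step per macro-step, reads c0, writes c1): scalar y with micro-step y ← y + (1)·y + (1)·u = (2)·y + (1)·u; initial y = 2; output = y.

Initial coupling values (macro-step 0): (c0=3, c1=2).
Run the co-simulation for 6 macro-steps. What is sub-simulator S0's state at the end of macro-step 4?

S0 state at macro-step 4 = 3

macro 1: S0 reads c1=2 → after 2×micro: 3; S1 reads c0=3 → after 1×micro: 7 ⇒ (c0=3, c1=7)
macro 2: S0 reads c1=7 → after 2×micro: 3; S1 reads c0=3 → after 1×micro: 17 ⇒ (c0=3, c1=17)
macro 3: S0 reads c1=17 → after 2×micro: 3; S1 reads c0=3 → after 1×micro: 37 ⇒ (c0=3, c1=37)
macro 4: S0 reads c1=37 → after 2×micro: 3; S1 reads c0=3 → after 1×micro: 77 ⇒ (c0=3, c1=77)
macro 5: S0 reads c1=77 → after 2×micro: 3; S1 reads c0=3 → after 1×micro: 157 ⇒ (c0=3, c1=157)
macro 6: S0 reads c1=157 → after 2×micro: 3; S1 reads c0=3 → after 1×micro: 317 ⇒ (c0=3, c1=317)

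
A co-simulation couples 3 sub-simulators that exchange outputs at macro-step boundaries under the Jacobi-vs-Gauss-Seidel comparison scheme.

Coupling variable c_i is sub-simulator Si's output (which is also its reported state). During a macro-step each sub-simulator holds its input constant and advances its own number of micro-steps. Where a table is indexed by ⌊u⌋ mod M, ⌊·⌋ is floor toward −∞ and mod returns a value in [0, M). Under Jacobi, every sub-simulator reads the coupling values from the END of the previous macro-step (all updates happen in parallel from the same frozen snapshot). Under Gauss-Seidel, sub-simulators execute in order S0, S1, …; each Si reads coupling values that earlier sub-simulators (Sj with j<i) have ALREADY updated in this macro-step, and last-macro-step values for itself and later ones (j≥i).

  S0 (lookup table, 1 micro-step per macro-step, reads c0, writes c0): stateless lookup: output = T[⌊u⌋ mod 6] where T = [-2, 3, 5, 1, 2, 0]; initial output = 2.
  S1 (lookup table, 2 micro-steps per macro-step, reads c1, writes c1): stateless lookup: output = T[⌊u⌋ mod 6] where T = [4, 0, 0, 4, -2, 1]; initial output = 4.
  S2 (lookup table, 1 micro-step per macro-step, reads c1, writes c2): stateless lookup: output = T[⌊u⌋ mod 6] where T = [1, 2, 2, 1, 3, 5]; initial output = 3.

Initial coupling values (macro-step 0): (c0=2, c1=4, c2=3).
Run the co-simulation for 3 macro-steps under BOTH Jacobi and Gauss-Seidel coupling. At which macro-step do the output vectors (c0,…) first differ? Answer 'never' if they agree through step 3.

[Jacobi] macro 1: S0 reads c0=2 → after 1×micro: 5; S1 reads c1=4 → after 2×micro: -2; S2 reads c1=4 → after 1×micro: 3 ⇒ (c0=5, c1=-2, c2=3)
[Jacobi] macro 2: S0 reads c0=5 → after 1×micro: 0; S1 reads c1=-2 → after 2×micro: -2; S2 reads c1=-2 → after 1×micro: 3 ⇒ (c0=0, c1=-2, c2=3)
[Jacobi] macro 3: S0 reads c0=0 → after 1×micro: -2; S1 reads c1=-2 → after 2×micro: -2; S2 reads c1=-2 → after 1×micro: 3 ⇒ (c0=-2, c1=-2, c2=3)
[Gauss-Seidel] macro 1: S0 reads c0=2 → after 1×micro: 5; S1 reads c1=4 → after 2×micro: -2; S2 reads c1=-2 → after 1×micro: 3 ⇒ (c0=5, c1=-2, c2=3)
[Gauss-Seidel] macro 2: S0 reads c0=5 → after 1×micro: 0; S1 reads c1=-2 → after 2×micro: -2; S2 reads c1=-2 → after 1×micro: 3 ⇒ (c0=0, c1=-2, c2=3)
[Gauss-Seidel] macro 3: S0 reads c0=0 → after 1×micro: -2; S1 reads c1=-2 → after 2×micro: -2; S2 reads c1=-2 → after 1×micro: 3 ⇒ (c0=-2, c1=-2, c2=3)

first divergence at macro-step: never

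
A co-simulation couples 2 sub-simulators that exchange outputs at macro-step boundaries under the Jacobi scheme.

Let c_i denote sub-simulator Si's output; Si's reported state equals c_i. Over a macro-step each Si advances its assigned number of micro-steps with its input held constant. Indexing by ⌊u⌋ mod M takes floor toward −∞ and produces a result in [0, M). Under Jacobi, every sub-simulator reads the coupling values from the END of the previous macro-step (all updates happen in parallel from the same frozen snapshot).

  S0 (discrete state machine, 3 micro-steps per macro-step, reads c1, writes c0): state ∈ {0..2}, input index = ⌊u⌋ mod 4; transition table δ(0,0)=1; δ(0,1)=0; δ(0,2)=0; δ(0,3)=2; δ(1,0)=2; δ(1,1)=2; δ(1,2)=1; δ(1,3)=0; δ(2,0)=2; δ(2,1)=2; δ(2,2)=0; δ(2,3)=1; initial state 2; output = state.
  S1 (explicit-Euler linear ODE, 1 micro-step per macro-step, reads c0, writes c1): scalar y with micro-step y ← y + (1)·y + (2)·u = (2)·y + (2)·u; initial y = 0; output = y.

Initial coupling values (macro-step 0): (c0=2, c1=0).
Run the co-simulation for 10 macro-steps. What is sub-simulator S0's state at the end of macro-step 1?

S0 state at macro-step 1 = 2

macro 1: S0 reads c1=0 → after 3×micro: 2; S1 reads c0=2 → after 1×micro: 4 ⇒ (c0=2, c1=4)
macro 2: S0 reads c1=4 → after 3×micro: 2; S1 reads c0=2 → after 1×micro: 12 ⇒ (c0=2, c1=12)
macro 3: S0 reads c1=12 → after 3×micro: 2; S1 reads c0=2 → after 1×micro: 28 ⇒ (c0=2, c1=28)
macro 4: S0 reads c1=28 → after 3×micro: 2; S1 reads c0=2 → after 1×micro: 60 ⇒ (c0=2, c1=60)
macro 5: S0 reads c1=60 → after 3×micro: 2; S1 reads c0=2 → after 1×micro: 124 ⇒ (c0=2, c1=124)
macro 6: S0 reads c1=124 → after 3×micro: 2; S1 reads c0=2 → after 1×micro: 252 ⇒ (c0=2, c1=252)
macro 7: S0 reads c1=252 → after 3×micro: 2; S1 reads c0=2 → after 1×micro: 508 ⇒ (c0=2, c1=508)
macro 8: S0 reads c1=508 → after 3×micro: 2; S1 reads c0=2 → after 1×micro: 1020 ⇒ (c0=2, c1=1020)
macro 9: S0 reads c1=1020 → after 3×micro: 2; S1 reads c0=2 → after 1×micro: 2044 ⇒ (c0=2, c1=2044)
macro 10: S0 reads c1=2044 → after 3×micro: 2; S1 reads c0=2 → after 1×micro: 4092 ⇒ (c0=2, c1=4092)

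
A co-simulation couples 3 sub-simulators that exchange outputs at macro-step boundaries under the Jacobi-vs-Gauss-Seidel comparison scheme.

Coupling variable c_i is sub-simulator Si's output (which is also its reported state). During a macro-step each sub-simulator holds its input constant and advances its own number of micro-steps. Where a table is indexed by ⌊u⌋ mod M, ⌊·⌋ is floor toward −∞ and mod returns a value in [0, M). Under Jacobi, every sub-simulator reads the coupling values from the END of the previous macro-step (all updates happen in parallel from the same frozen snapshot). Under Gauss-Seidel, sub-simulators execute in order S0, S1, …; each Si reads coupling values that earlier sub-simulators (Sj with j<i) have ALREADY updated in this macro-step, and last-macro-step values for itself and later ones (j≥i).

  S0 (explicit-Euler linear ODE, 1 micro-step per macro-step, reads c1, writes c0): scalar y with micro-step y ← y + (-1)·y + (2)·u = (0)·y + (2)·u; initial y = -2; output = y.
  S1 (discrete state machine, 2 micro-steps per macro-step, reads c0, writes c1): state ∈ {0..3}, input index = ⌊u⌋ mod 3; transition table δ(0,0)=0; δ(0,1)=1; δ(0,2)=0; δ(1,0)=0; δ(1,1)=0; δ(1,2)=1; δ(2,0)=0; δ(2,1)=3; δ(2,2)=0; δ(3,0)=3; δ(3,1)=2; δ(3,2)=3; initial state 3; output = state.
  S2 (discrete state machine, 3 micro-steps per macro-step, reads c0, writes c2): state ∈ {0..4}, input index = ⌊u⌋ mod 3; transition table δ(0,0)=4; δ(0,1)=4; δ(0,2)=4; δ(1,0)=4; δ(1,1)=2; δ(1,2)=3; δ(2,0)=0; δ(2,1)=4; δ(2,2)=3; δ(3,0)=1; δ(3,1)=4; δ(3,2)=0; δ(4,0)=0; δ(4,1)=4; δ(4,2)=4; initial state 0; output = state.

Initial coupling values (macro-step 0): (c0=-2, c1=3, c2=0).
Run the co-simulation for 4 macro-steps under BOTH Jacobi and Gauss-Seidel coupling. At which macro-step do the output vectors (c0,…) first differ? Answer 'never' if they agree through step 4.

[Jacobi] macro 1: S0 reads c1=3 → after 1×micro: 6; S1 reads c0=-2 → after 2×micro: 3; S2 reads c0=-2 → after 3×micro: 4 ⇒ (c0=6, c1=3, c2=4)
[Jacobi] macro 2: S0 reads c1=3 → after 1×micro: 6; S1 reads c0=6 → after 2×micro: 3; S2 reads c0=6 → after 3×micro: 0 ⇒ (c0=6, c1=3, c2=0)
[Jacobi] macro 3: S0 reads c1=3 → after 1×micro: 6; S1 reads c0=6 → after 2×micro: 3; S2 reads c0=6 → after 3×micro: 4 ⇒ (c0=6, c1=3, c2=4)
[Jacobi] macro 4: S0 reads c1=3 → after 1×micro: 6; S1 reads c0=6 → after 2×micro: 3; S2 reads c0=6 → after 3×micro: 0 ⇒ (c0=6, c1=3, c2=0)
[Gauss-Seidel] macro 1: S0 reads c1=3 → after 1×micro: 6; S1 reads c0=6 → after 2×micro: 3; S2 reads c0=6 → after 3×micro: 4 ⇒ (c0=6, c1=3, c2=4)
[Gauss-Seidel] macro 2: S0 reads c1=3 → after 1×micro: 6; S1 reads c0=6 → after 2×micro: 3; S2 reads c0=6 → after 3×micro: 0 ⇒ (c0=6, c1=3, c2=0)
[Gauss-Seidel] macro 3: S0 reads c1=3 → after 1×micro: 6; S1 reads c0=6 → after 2×micro: 3; S2 reads c0=6 → after 3×micro: 4 ⇒ (c0=6, c1=3, c2=4)
[Gauss-Seidel] macro 4: S0 reads c1=3 → after 1×micro: 6; S1 reads c0=6 → after 2×micro: 3; S2 reads c0=6 → after 3×micro: 0 ⇒ (c0=6, c1=3, c2=0)

first divergence at macro-step: never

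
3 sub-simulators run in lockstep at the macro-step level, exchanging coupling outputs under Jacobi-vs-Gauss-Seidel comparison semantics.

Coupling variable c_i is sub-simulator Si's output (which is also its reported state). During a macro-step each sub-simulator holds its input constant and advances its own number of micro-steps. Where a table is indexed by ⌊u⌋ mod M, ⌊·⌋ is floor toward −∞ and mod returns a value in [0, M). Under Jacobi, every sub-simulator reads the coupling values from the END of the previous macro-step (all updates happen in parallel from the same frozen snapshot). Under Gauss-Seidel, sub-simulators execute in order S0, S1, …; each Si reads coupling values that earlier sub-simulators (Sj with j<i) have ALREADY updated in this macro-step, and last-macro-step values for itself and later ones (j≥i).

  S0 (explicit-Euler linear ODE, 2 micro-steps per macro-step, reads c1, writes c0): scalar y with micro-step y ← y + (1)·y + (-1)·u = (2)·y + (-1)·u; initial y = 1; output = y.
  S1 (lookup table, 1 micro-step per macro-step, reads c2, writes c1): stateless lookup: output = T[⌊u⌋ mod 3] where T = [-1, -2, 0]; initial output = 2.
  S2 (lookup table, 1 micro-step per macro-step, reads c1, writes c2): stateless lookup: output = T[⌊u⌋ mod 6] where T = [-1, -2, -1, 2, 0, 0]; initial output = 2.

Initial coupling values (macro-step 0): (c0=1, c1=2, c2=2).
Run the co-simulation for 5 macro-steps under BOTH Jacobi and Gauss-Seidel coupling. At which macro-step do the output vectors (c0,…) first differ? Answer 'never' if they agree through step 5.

[Jacobi] macro 1: S0 reads c1=2 → after 2×micro: -2; S1 reads c2=2 → after 1×micro: 0; S2 reads c1=2 → after 1×micro: -1 ⇒ (c0=-2, c1=0, c2=-1)
[Jacobi] macro 2: S0 reads c1=0 → after 2×micro: -8; S1 reads c2=-1 → after 1×micro: 0; S2 reads c1=0 → after 1×micro: -1 ⇒ (c0=-8, c1=0, c2=-1)
[Jacobi] macro 3: S0 reads c1=0 → after 2×micro: -32; S1 reads c2=-1 → after 1×micro: 0; S2 reads c1=0 → after 1×micro: -1 ⇒ (c0=-32, c1=0, c2=-1)
[Jacobi] macro 4: S0 reads c1=0 → after 2×micro: -128; S1 reads c2=-1 → after 1×micro: 0; S2 reads c1=0 → after 1×micro: -1 ⇒ (c0=-128, c1=0, c2=-1)
[Jacobi] macro 5: S0 reads c1=0 → after 2×micro: -512; S1 reads c2=-1 → after 1×micro: 0; S2 reads c1=0 → after 1×micro: -1 ⇒ (c0=-512, c1=0, c2=-1)
[Gauss-Seidel] macro 1: S0 reads c1=2 → after 2×micro: -2; S1 reads c2=2 → after 1×micro: 0; S2 reads c1=0 → after 1×micro: -1 ⇒ (c0=-2, c1=0, c2=-1)
[Gauss-Seidel] macro 2: S0 reads c1=0 → after 2×micro: -8; S1 reads c2=-1 → after 1×micro: 0; S2 reads c1=0 → after 1×micro: -1 ⇒ (c0=-8, c1=0, c2=-1)
[Gauss-Seidel] macro 3: S0 reads c1=0 → after 2×micro: -32; S1 reads c2=-1 → after 1×micro: 0; S2 reads c1=0 → after 1×micro: -1 ⇒ (c0=-32, c1=0, c2=-1)
[Gauss-Seidel] macro 4: S0 reads c1=0 → after 2×micro: -128; S1 reads c2=-1 → after 1×micro: 0; S2 reads c1=0 → after 1×micro: -1 ⇒ (c0=-128, c1=0, c2=-1)
[Gauss-Seidel] macro 5: S0 reads c1=0 → after 2×micro: -512; S1 reads c2=-1 → after 1×micro: 0; S2 reads c1=0 → after 1×micro: -1 ⇒ (c0=-512, c1=0, c2=-1)

first divergence at macro-step: never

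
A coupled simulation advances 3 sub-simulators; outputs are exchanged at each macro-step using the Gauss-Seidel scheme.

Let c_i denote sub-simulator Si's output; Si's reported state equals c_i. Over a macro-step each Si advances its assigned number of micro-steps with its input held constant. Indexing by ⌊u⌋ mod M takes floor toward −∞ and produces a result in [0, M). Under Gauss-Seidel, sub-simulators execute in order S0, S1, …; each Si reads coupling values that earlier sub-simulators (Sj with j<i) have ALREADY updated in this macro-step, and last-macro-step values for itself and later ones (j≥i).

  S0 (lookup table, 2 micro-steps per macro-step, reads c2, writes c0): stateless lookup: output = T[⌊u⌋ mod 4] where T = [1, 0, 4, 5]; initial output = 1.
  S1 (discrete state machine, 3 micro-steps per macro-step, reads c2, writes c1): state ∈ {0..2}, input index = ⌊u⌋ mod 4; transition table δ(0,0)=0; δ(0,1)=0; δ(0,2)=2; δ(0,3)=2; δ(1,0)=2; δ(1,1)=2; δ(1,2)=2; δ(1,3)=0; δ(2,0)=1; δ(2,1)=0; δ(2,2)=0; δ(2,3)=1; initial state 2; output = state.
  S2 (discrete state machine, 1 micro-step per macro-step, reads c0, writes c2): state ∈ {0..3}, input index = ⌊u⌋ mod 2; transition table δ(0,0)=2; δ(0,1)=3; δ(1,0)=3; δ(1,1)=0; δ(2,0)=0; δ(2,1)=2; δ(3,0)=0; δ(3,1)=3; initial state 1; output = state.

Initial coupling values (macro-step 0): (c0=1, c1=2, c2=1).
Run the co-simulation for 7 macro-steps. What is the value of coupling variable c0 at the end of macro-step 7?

c0 at macro-step 7 = 5

macro 1: S0 reads c2=1 → after 2×micro: 0; S1 reads c2=1 → after 3×micro: 0; S2 reads c0=0 → after 1×micro: 3 ⇒ (c0=0, c1=0, c2=3)
macro 2: S0 reads c2=3 → after 2×micro: 5; S1 reads c2=3 → after 3×micro: 0; S2 reads c0=5 → after 1×micro: 3 ⇒ (c0=5, c1=0, c2=3)
macro 3: S0 reads c2=3 → after 2×micro: 5; S1 reads c2=3 → after 3×micro: 0; S2 reads c0=5 → after 1×micro: 3 ⇒ (c0=5, c1=0, c2=3)
macro 4: S0 reads c2=3 → after 2×micro: 5; S1 reads c2=3 → after 3×micro: 0; S2 reads c0=5 → after 1×micro: 3 ⇒ (c0=5, c1=0, c2=3)
macro 5: S0 reads c2=3 → after 2×micro: 5; S1 reads c2=3 → after 3×micro: 0; S2 reads c0=5 → after 1×micro: 3 ⇒ (c0=5, c1=0, c2=3)
macro 6: S0 reads c2=3 → after 2×micro: 5; S1 reads c2=3 → after 3×micro: 0; S2 reads c0=5 → after 1×micro: 3 ⇒ (c0=5, c1=0, c2=3)
macro 7: S0 reads c2=3 → after 2×micro: 5; S1 reads c2=3 → after 3×micro: 0; S2 reads c0=5 → after 1×micro: 3 ⇒ (c0=5, c1=0, c2=3)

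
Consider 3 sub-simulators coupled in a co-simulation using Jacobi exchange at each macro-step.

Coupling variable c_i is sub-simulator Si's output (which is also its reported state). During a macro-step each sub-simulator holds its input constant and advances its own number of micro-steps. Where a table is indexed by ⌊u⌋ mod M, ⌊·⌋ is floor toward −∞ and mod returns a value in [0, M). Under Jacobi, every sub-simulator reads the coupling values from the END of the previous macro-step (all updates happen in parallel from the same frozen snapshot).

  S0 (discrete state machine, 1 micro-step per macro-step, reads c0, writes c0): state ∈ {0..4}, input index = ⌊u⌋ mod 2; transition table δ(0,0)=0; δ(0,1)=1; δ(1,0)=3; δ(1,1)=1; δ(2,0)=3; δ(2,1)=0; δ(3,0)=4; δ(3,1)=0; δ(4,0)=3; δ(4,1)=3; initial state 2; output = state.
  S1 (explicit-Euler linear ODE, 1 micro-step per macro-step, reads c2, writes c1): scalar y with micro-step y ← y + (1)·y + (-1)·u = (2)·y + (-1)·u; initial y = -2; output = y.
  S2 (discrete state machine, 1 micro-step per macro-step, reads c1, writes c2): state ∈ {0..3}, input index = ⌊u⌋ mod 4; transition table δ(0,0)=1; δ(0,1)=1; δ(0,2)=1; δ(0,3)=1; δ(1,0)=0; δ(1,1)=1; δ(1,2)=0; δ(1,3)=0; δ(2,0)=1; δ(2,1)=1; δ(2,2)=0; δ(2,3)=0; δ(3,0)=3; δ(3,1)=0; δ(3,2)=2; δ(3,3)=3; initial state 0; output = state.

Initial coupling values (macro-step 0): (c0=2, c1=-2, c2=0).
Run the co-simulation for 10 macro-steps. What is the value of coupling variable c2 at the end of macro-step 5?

macro 1: S0 reads c0=2 → after 1×micro: 3; S1 reads c2=0 → after 1×micro: -4; S2 reads c1=-2 → after 1×micro: 1 ⇒ (c0=3, c1=-4, c2=1)
macro 2: S0 reads c0=3 → after 1×micro: 0; S1 reads c2=1 → after 1×micro: -9; S2 reads c1=-4 → after 1×micro: 0 ⇒ (c0=0, c1=-9, c2=0)
macro 3: S0 reads c0=0 → after 1×micro: 0; S1 reads c2=0 → after 1×micro: -18; S2 reads c1=-9 → after 1×micro: 1 ⇒ (c0=0, c1=-18, c2=1)
macro 4: S0 reads c0=0 → after 1×micro: 0; S1 reads c2=1 → after 1×micro: -37; S2 reads c1=-18 → after 1×micro: 0 ⇒ (c0=0, c1=-37, c2=0)
macro 5: S0 reads c0=0 → after 1×micro: 0; S1 reads c2=0 → after 1×micro: -74; S2 reads c1=-37 → after 1×micro: 1 ⇒ (c0=0, c1=-74, c2=1)
macro 6: S0 reads c0=0 → after 1×micro: 0; S1 reads c2=1 → after 1×micro: -149; S2 reads c1=-74 → after 1×micro: 0 ⇒ (c0=0, c1=-149, c2=0)
macro 7: S0 reads c0=0 → after 1×micro: 0; S1 reads c2=0 → after 1×micro: -298; S2 reads c1=-149 → after 1×micro: 1 ⇒ (c0=0, c1=-298, c2=1)
macro 8: S0 reads c0=0 → after 1×micro: 0; S1 reads c2=1 → after 1×micro: -597; S2 reads c1=-298 → after 1×micro: 0 ⇒ (c0=0, c1=-597, c2=0)
macro 9: S0 reads c0=0 → after 1×micro: 0; S1 reads c2=0 → after 1×micro: -1194; S2 reads c1=-597 → after 1×micro: 1 ⇒ (c0=0, c1=-1194, c2=1)
macro 10: S0 reads c0=0 → after 1×micro: 0; S1 reads c2=1 → after 1×micro: -2389; S2 reads c1=-1194 → after 1×micro: 0 ⇒ (c0=0, c1=-2389, c2=0)

c2 at macro-step 5 = 1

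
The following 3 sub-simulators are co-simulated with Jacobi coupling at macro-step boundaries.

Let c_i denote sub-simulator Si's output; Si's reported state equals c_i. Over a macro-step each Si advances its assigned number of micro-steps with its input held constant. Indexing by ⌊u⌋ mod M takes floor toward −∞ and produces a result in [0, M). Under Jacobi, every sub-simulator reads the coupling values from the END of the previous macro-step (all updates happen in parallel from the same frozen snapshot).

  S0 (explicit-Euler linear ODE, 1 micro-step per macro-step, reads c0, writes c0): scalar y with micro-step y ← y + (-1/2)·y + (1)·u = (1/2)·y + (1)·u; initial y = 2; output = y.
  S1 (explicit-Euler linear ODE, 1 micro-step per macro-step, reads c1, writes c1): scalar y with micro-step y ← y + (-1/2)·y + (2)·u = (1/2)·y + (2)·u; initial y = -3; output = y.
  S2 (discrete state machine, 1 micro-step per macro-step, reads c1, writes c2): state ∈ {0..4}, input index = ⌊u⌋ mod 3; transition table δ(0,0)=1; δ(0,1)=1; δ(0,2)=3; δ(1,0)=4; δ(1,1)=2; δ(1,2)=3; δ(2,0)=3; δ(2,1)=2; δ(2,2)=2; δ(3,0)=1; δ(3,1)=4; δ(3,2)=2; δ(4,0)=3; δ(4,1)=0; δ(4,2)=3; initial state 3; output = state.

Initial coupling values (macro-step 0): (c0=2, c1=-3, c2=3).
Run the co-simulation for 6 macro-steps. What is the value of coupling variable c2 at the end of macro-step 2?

c2 at macro-step 2 = 2

macro 1: S0 reads c0=2 → after 1×micro: 3; S1 reads c1=-3 → after 1×micro: -15/2; S2 reads c1=-3 → after 1×micro: 1 ⇒ (c0=3, c1=-15/2, c2=1)
macro 2: S0 reads c0=3 → after 1×micro: 9/2; S1 reads c1=-15/2 → after 1×micro: -75/4; S2 reads c1=-15/2 → after 1×micro: 2 ⇒ (c0=9/2, c1=-75/4, c2=2)
macro 3: S0 reads c0=9/2 → after 1×micro: 27/4; S1 reads c1=-75/4 → after 1×micro: -375/8; S2 reads c1=-75/4 → after 1×micro: 2 ⇒ (c0=27/4, c1=-375/8, c2=2)
macro 4: S0 reads c0=27/4 → after 1×micro: 81/8; S1 reads c1=-375/8 → after 1×micro: -1875/16; S2 reads c1=-375/8 → after 1×micro: 2 ⇒ (c0=81/8, c1=-1875/16, c2=2)
macro 5: S0 reads c0=81/8 → after 1×micro: 243/16; S1 reads c1=-1875/16 → after 1×micro: -9375/32; S2 reads c1=-1875/16 → after 1×micro: 2 ⇒ (c0=243/16, c1=-9375/32, c2=2)
macro 6: S0 reads c0=243/16 → after 1×micro: 729/32; S1 reads c1=-9375/32 → after 1×micro: -46875/64; S2 reads c1=-9375/32 → after 1×micro: 2 ⇒ (c0=729/32, c1=-46875/64, c2=2)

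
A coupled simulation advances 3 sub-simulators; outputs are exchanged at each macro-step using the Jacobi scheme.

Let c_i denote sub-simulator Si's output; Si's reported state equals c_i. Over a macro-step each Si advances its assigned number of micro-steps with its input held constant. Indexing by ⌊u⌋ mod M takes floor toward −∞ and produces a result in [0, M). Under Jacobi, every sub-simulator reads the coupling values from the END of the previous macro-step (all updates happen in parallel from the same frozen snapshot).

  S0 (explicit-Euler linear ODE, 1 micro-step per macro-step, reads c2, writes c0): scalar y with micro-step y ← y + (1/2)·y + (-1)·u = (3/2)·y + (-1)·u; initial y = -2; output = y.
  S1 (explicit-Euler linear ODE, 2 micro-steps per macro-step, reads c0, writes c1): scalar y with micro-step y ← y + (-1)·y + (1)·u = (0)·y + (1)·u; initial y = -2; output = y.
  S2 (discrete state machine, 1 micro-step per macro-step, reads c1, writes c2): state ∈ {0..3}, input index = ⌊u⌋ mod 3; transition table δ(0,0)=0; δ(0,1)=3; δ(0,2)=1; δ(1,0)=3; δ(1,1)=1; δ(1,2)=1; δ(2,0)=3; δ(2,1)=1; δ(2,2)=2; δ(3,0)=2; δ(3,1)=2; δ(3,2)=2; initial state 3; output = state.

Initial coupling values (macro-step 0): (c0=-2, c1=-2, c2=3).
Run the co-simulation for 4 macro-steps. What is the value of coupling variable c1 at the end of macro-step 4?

c1 at macro-step 4 = -35/2

macro 1: S0 reads c2=3 → after 1×micro: -6; S1 reads c0=-2 → after 2×micro: -2; S2 reads c1=-2 → after 1×micro: 2 ⇒ (c0=-6, c1=-2, c2=2)
macro 2: S0 reads c2=2 → after 1×micro: -11; S1 reads c0=-6 → after 2×micro: -6; S2 reads c1=-2 → after 1×micro: 1 ⇒ (c0=-11, c1=-6, c2=1)
macro 3: S0 reads c2=1 → after 1×micro: -35/2; S1 reads c0=-11 → after 2×micro: -11; S2 reads c1=-6 → after 1×micro: 3 ⇒ (c0=-35/2, c1=-11, c2=3)
macro 4: S0 reads c2=3 → after 1×micro: -117/4; S1 reads c0=-35/2 → after 2×micro: -35/2; S2 reads c1=-11 → after 1×micro: 2 ⇒ (c0=-117/4, c1=-35/2, c2=2)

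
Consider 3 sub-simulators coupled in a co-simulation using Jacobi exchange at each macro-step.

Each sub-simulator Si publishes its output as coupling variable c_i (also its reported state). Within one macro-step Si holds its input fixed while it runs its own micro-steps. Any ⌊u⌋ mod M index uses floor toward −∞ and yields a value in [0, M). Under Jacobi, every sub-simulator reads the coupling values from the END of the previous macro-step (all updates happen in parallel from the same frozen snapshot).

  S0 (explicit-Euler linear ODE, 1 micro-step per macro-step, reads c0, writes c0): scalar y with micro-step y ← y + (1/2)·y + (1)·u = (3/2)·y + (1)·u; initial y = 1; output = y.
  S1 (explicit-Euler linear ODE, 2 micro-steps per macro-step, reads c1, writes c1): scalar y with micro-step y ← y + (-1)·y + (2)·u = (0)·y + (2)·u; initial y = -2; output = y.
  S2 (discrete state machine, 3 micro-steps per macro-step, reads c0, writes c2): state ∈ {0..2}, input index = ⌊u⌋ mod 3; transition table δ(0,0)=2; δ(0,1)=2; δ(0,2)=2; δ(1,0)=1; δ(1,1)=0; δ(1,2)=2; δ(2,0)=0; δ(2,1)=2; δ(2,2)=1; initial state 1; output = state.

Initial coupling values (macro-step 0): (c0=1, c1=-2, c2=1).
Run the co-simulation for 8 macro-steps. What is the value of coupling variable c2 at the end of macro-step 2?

macro 1: S0 reads c0=1 → after 1×micro: 5/2; S1 reads c1=-2 → after 2×micro: -4; S2 reads c0=1 → after 3×micro: 2 ⇒ (c0=5/2, c1=-4, c2=2)
macro 2: S0 reads c0=5/2 → after 1×micro: 25/4; S1 reads c1=-4 → after 2×micro: -8; S2 reads c0=5/2 → after 3×micro: 1 ⇒ (c0=25/4, c1=-8, c2=1)
macro 3: S0 reads c0=25/4 → after 1×micro: 125/8; S1 reads c1=-8 → after 2×micro: -16; S2 reads c0=25/4 → after 3×micro: 1 ⇒ (c0=125/8, c1=-16, c2=1)
macro 4: S0 reads c0=125/8 → after 1×micro: 625/16; S1 reads c1=-16 → after 2×micro: -32; S2 reads c0=125/8 → after 3×micro: 1 ⇒ (c0=625/16, c1=-32, c2=1)
macro 5: S0 reads c0=625/16 → after 1×micro: 3125/32; S1 reads c1=-32 → after 2×micro: -64; S2 reads c0=625/16 → after 3×micro: 1 ⇒ (c0=3125/32, c1=-64, c2=1)
macro 6: S0 reads c0=3125/32 → after 1×micro: 15625/64; S1 reads c1=-64 → after 2×micro: -128; S2 reads c0=3125/32 → after 3×micro: 2 ⇒ (c0=15625/64, c1=-128, c2=2)
macro 7: S0 reads c0=15625/64 → after 1×micro: 78125/128; S1 reads c1=-128 → after 2×micro: -256; S2 reads c0=15625/64 → after 3×micro: 2 ⇒ (c0=78125/128, c1=-256, c2=2)
macro 8: S0 reads c0=78125/128 → after 1×micro: 390625/256; S1 reads c1=-256 → after 2×micro: -512; S2 reads c0=78125/128 → after 3×micro: 2 ⇒ (c0=390625/256, c1=-512, c2=2)

c2 at macro-step 2 = 1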